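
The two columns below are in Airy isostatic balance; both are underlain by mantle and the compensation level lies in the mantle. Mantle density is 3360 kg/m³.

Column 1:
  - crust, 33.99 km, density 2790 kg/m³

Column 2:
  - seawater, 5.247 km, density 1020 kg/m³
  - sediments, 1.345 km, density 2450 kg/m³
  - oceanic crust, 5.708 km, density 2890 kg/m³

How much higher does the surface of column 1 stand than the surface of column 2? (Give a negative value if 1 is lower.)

For any compensation level in the mantle, the mantle terms cancel and isostasy reduces to e = (Σt_1 − Σt_2) − (Σ(ρt)_1 − Σ(ρt)_2) / ρ_m.
Σt_1 = 33.99 km; Σt_2 = 12.3 km; Σ(ρt)_1 = 94832.1; Σ(ρt)_2 = 25143.31 (in km·kg/m³).
e = (33.99 − 12.3) − (94832.1 − 25143.31) / 3360 = 0.949 km.

0.949 km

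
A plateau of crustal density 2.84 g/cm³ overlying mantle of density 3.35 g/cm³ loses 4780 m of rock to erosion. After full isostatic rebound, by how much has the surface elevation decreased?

Rebound u = e ρ_c/ρ_m = 4780 m × 2.84/3.35 = 4052 m.
Net surface drop = e − u = 4780 m − 4052 m = e (ρ_m − ρ_c)/ρ_m = 728 m.

728 m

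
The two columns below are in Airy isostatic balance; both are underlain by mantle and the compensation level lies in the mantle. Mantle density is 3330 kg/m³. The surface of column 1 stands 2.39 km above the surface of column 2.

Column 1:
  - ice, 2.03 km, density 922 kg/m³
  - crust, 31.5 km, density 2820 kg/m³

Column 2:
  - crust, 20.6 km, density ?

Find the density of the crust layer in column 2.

2700 kg/m³

Take the compensation level at the base of the deeper column (depth z_c below the surface of column 1) and equate Σ ρ_i t_i down to z_c; mantle fills any gap and the z_c terms cancel.
Column 1: 2.03×922 + 31.5×2820 + (z_c − 33.53)×3330
Column 2: 2.39×0 + 20.6×ρ + (z_c − 2.39 − 20.6)×3330
The z_c×3330 term appears on both sides and cancels. Collect the known terms of each column as K = Σ(ρt)_known − 3330 × (depth of known layers): K_1 = 90701.66 − 3330×33.53 = −20953.24; K_2 = 0 − 3330×(2.39 + 20.6) = −76556.7.
Balance: K_1 = K_2 + 20.6×ρ, so ρ = (K_1 − K_2)/20.6 = 55603.5/20.6 = 2700 kg/m³.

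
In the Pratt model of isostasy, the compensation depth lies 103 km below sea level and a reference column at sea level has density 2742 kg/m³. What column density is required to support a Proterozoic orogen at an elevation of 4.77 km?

Pratt balance: ρ_ref D = ρ (D + h).
ρ = ρ_ref D/(D + h) = 2742 × 103 km/(103 km + 4.77 km) = 2620 kg/m³.

2620 kg/m³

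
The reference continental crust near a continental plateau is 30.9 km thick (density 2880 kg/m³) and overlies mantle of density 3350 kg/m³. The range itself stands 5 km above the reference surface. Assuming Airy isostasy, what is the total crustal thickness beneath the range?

Root depth r = h ρ_c / (ρ_m − ρ_c) = 5 km × 2880 / 470 = 30.64 km.
Total thickness = T + h + r = 30.9 km + 5 km + 30.64 km = 66.5 km.

66.5 km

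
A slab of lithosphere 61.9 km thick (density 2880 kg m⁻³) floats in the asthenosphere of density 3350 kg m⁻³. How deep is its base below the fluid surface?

Draft d = t ρ_obj/ρ_fluid = 61.9 km × 2880/3350 = 53.2 km.

53.2 km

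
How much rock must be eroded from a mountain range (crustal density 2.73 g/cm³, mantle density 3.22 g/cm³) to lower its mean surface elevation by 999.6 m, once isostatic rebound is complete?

6570 m

Net drop Δ = e − u = e − e ρ_c/ρ_m = e (ρ_m − ρ_c)/ρ_m.
e = Δ ρ_m/(ρ_m − ρ_c) = 999.6 m × 3.22/0.49 = 6570 m.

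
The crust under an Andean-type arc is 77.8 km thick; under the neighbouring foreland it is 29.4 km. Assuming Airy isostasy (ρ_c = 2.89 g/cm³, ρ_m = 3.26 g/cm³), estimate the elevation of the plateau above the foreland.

Excess crust Δ = 77.8 km − 29.4 km = 48.4 km, split between elevation h and root r with h + r = Δ.
Airy balance ρ_c h = (ρ_m − ρ_c) r gives r = h ρ_c/(ρ_m − ρ_c), so h (1 + ρ_c/(ρ_m − ρ_c)) = Δ, i.e. h = Δ (ρ_m − ρ_c)/ρ_m.
h = 48.4 km × 0.37/3.26 = 5.49 km.

5.49 km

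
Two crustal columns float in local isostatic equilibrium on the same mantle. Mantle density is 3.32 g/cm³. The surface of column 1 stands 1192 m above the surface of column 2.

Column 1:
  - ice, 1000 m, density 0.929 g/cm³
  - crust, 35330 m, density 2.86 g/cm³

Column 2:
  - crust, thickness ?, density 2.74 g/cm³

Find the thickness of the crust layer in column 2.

25300 m

Take the compensation level at the base of the deeper column (depth z_c below the surface of column 1) and equate Σ ρ_i t_i down to z_c; mantle fills any gap and the z_c terms cancel.
Column 1: 1000×0.929 + 35330×2.86 + (z_c − 36330)×3.32
Column 2: 1192×0 + x×2.74 + (z_c − 1192 − 0 − x)×3.32
The z_c×3.32 term appears on both sides and cancels. Collect the known terms of each column as K = Σ(ρt)_known − 3.32 × (depth of known layers): K_1 = 101972.8 − 3.32×36330 = −18642.8; K_2 = 0 − 3.32×(1192 + 0) = −3957.44.
Balance: K_1 = K_2 − x×(3.32 − 2.74), so x = (K_2 − K_1)/(3.32 − 2.74) = 14685.4/0.58 = 25300 m.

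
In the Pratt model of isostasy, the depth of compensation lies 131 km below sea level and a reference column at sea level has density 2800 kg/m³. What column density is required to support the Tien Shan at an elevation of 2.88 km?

2740 kg/m³

Pratt balance: ρ_ref D = ρ (D + h).
ρ = ρ_ref D/(D + h) = 2800 × 131 km/(131 km + 2.88 km) = 2740 kg/m³.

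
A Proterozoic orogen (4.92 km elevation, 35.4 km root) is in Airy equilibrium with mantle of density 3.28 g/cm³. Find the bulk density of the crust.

ρ_c h = (ρ_m − ρ_c) r → ρ_c (h + r) = ρ_m r → ρ_c = ρ_m r / (h + r).
ρ_c = 3.28 × 35.4 km / (4.92 km + 35.4 km) = 2.88 g/cm³.

2.88 g/cm³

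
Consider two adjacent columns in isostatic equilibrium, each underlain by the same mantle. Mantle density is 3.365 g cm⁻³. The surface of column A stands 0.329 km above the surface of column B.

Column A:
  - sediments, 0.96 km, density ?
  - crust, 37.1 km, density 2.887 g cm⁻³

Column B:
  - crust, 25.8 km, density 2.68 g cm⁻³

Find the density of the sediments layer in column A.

Take the compensation level at the base of the deeper column (depth z_c below the surface of column A) and equate Σ ρ_i t_i down to z_c; mantle fills any gap and the z_c terms cancel.
Column A: 0.96×ρ + 37.1×2.887 + (z_c − 38.06)×3.365
Column B: 0.329×0 + 25.8×2.68 + (z_c − 0.329 − 25.8)×3.365
The z_c×3.365 term appears on both sides and cancels. Collect the known terms of each column as K = Σ(ρt)_known − 3.365 × (depth of known layers): K_A = 107.1077 − 3.365×38.06 = −20.9642; K_B = 69.144 − 3.365×(0.329 + 25.8) = −18.780085.
Balance: K_A + 0.96×ρ = K_B, so ρ = (K_B − K_A)/0.96 = 2.18411/0.96 = 2.28 g cm⁻³.

2.28 g cm⁻³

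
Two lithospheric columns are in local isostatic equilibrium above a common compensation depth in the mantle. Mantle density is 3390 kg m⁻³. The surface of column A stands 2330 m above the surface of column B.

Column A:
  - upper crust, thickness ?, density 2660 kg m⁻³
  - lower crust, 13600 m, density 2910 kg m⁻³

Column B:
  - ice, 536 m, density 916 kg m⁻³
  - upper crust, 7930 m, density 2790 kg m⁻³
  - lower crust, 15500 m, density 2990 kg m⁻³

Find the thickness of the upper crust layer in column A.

18700 m

Take the compensation level at the base of the deeper column (depth z_c below the surface of column A) and equate Σ ρ_i t_i down to z_c; mantle fills any gap and the z_c terms cancel.
Column A: x×2660 + 13600×2910 + (z_c − 13600 − x)×3390
Column B: 2330×0 + 536×916 + 7930×2790 + 15500×2990 + (z_c − 2330 − 23966)×3390
The z_c×3390 term appears on both sides and cancels. Collect the known terms of each column as K = Σ(ρt)_known − 3390 × (depth of known layers): K_A = 39576000 − 3390×13600 = −6528000; K_B = 68960676 − 3390×(2330 + 23966) = −20182764.
Balance: K_A − x×(3390 − 2660) = K_B, so x = (K_A − K_B)/(3390 − 2660) = 13654800/730 = 18700 m.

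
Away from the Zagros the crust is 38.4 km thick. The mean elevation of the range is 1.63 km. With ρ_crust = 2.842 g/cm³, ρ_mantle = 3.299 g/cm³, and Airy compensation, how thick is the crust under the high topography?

50.2 km

Root depth r = h ρ_c / (ρ_m − ρ_c) = 1.63 km × 2.842 / 0.457 = 10.14 km.
Total thickness = T + h + r = 38.4 km + 1.63 km + 10.14 km = 50.2 km.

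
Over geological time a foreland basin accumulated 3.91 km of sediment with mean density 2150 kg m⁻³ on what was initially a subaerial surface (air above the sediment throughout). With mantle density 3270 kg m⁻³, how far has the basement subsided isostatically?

2.57 km

Subaerial load: s = t ρ_sed / ρ_m = 3.91 km × 2150/3270 = 2.57 km.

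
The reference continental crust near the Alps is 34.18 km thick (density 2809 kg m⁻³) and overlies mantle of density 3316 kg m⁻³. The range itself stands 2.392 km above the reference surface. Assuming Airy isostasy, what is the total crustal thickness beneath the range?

49.8 km

Root depth r = h ρ_c / (ρ_m − ρ_c) = 2.392 km × 2809 / 507 = 13.25 km.
Total thickness = T + h + r = 34.18 km + 2.392 km + 13.25 km = 49.8 km.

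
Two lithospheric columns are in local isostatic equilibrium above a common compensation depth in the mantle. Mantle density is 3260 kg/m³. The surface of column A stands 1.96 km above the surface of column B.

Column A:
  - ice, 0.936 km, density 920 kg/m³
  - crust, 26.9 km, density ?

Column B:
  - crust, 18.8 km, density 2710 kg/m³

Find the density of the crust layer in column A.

Take the compensation level at the base of the deeper column (depth z_c below the surface of column A) and equate Σ ρ_i t_i down to z_c; mantle fills any gap and the z_c terms cancel.
Column A: 0.936×920 + 26.9×ρ + (z_c − 27.836)×3260
Column B: 1.96×0 + 18.8×2710 + (z_c − 1.96 − 18.8)×3260
The z_c×3260 term appears on both sides and cancels. Collect the known terms of each column as K = Σ(ρt)_known − 3260 × (depth of known layers): K_A = 861.12 − 3260×27.836 = −89884.24; K_B = 50948 − 3260×(1.96 + 18.8) = −16729.6.
Balance: K_A + 26.9×ρ = K_B, so ρ = (K_B − K_A)/26.9 = 73154.6/26.9 = 2720 kg/m³.

2720 kg/m³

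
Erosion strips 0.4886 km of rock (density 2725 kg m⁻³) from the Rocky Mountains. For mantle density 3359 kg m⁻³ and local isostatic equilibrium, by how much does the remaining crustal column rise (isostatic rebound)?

Unloading: uplift u = e ρ_c/ρ_m = 0.4886 km × 2725/3359 = 0.396 km.

0.396 km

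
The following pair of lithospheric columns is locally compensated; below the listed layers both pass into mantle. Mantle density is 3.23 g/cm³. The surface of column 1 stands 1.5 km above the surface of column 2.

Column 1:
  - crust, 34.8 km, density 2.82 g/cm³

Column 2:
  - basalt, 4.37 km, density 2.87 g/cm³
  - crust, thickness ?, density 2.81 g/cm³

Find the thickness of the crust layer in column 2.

18.7 km

Take the compensation level at the base of the deeper column (depth z_c below the surface of column 1) and equate Σ ρ_i t_i down to z_c; mantle fills any gap and the z_c terms cancel.
Column 1: 34.8×2.82 + (z_c − 34.8)×3.23
Column 2: 1.5×0 + 4.37×2.87 + x×2.81 + (z_c − 1.5 − 4.37 − x)×3.23
The z_c×3.23 term appears on both sides and cancels. Collect the known terms of each column as K = Σ(ρt)_known − 3.23 × (depth of known layers): K_1 = 98.136 − 3.23×34.8 = −14.268; K_2 = 12.5419 − 3.23×(1.5 + 4.37) = −6.4182.
Balance: K_1 = K_2 − x×(3.23 − 2.81), so x = (K_2 − K_1)/(3.23 − 2.81) = 7.8498/0.42 = 18.7 km.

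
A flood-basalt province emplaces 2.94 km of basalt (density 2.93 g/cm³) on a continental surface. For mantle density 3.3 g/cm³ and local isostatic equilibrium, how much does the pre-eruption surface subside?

2.61 km

Subaerial loading: s = t ρ_load / ρ_m.
s = 2.94 km × 2.93/3.3 = 2.61 km.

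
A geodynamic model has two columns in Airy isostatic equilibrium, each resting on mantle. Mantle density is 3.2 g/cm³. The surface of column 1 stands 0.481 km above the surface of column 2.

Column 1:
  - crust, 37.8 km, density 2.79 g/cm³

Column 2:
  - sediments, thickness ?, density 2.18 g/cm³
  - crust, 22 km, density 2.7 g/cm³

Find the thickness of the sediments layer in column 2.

Take the compensation level at the base of the deeper column (depth z_c below the surface of column 1) and equate Σ ρ_i t_i down to z_c; mantle fills any gap and the z_c terms cancel.
Column 1: 37.8×2.79 + (z_c − 37.8)×3.2
Column 2: 0.481×0 + x×2.18 + 22×2.7 + (z_c − 0.481 − 22 − x)×3.2
The z_c×3.2 term appears on both sides and cancels. Collect the known terms of each column as K = Σ(ρt)_known − 3.2 × (depth of known layers): K_1 = 105.462 − 3.2×37.8 = −15.498; K_2 = 59.4 − 3.2×(0.481 + 22) = −12.5392.
Balance: K_1 = K_2 − x×(3.2 − 2.18), so x = (K_2 − K_1)/(3.2 − 2.18) = 2.9588/1.02 = 2.9 km.

2.9 km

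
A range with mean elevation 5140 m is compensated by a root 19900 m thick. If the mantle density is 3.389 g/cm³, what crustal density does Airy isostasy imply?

2.69 g/cm³

ρ_c h = (ρ_m − ρ_c) r → ρ_c (h + r) = ρ_m r → ρ_c = ρ_m r / (h + r).
ρ_c = 3.389 × 19900 m / (5140 m + 19900 m) = 2.69 g/cm³.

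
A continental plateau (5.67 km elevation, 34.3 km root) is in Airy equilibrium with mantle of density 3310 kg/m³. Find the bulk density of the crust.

ρ_c h = (ρ_m − ρ_c) r → ρ_c (h + r) = ρ_m r → ρ_c = ρ_m r / (h + r).
ρ_c = 3310 × 34.3 km / (5.67 km + 34.3 km) = 2840 kg/m³.

2840 kg/m³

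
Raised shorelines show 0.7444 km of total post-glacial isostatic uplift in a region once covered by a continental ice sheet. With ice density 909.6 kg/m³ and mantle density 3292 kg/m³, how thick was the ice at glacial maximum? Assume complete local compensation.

u = t ρ_ice/ρ_m → t = u ρ_m/ρ_ice = 0.7444 km × 3292/909.6 = 2.69 km.

2.69 km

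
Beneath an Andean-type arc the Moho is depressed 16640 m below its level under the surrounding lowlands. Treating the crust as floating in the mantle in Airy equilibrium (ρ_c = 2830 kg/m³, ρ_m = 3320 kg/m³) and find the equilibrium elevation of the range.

2880 m

In Airy isostatic equilibrium: ρ_c h = (ρ_m − ρ_c) r.
h = r (ρ_m − ρ_c) / ρ_c = 16640 m × (3320 − 2830) / 2830 = 2880 m.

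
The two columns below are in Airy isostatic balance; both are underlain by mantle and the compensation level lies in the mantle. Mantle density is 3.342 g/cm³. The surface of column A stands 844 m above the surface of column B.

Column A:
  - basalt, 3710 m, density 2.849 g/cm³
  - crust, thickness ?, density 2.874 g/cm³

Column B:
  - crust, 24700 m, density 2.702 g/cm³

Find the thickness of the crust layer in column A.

Take the compensation level at the base of the deeper column (depth z_c below the surface of column A) and equate Σ ρ_i t_i down to z_c; mantle fills any gap and the z_c terms cancel.
Column A: 3710×2.849 + x×2.874 + (z_c − 3710 − x)×3.342
Column B: 844×0 + 24700×2.702 + (z_c − 844 − 24700)×3.342
The z_c×3.342 term appears on both sides and cancels. Collect the known terms of each column as K = Σ(ρt)_known − 3.342 × (depth of known layers): K_A = 10569.79 − 3.342×3710 = −1829.03; K_B = 66739.4 − 3.342×(844 + 24700) = −18628.648.
Balance: K_A − x×(3.342 − 2.874) = K_B, so x = (K_A − K_B)/(3.342 − 2.874) = 16799.6/0.468 = 35900 m.

35900 m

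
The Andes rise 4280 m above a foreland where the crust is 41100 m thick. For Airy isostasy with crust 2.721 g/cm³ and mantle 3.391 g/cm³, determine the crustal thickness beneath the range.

Root depth r = h ρ_c / (ρ_m − ρ_c) = 4280 m × 2.721 / 0.67 = 17380 m.
Total thickness = T + h + r = 41100 m + 4280 m + 17380 m = 62800 m.

62800 m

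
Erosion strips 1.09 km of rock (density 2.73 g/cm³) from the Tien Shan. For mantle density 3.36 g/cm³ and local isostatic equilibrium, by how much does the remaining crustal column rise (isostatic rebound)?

Unloading: uplift u = e ρ_c/ρ_m = 1.09 km × 2.73/3.36 = 0.886 km.

0.886 km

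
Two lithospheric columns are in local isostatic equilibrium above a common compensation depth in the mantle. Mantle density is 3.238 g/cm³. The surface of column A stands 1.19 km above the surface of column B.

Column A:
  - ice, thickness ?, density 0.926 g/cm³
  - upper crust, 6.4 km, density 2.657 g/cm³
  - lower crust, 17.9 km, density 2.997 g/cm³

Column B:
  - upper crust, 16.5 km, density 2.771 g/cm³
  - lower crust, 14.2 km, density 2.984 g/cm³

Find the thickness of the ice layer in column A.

Take the compensation level at the base of the deeper column (depth z_c below the surface of column A) and equate Σ ρ_i t_i down to z_c; mantle fills any gap and the z_c terms cancel.
Column A: x×0.926 + 6.4×2.657 + 17.9×2.997 + (z_c − 24.3 − x)×3.238
Column B: 1.19×0 + 16.5×2.771 + 14.2×2.984 + (z_c − 1.19 − 30.7)×3.238
The z_c×3.238 term appears on both sides and cancels. Collect the known terms of each column as K = Σ(ρt)_known − 3.238 × (depth of known layers): K_A = 70.6511 − 3.238×24.3 = −8.0323; K_B = 88.0943 − 3.238×(1.19 + 30.7) = −15.16552.
Balance: K_A − x×(3.238 − 0.926) = K_B, so x = (K_A − K_B)/(3.238 − 0.926) = 7.13322/2.312 = 3.09 km.

3.09 km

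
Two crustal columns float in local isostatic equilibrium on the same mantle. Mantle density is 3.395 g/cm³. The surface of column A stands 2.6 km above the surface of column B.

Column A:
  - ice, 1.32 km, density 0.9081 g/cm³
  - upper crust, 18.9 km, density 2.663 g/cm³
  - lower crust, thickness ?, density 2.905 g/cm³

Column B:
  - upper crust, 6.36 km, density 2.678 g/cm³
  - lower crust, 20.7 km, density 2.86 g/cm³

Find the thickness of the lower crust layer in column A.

Take the compensation level at the base of the deeper column (depth z_c below the surface of column A) and equate Σ ρ_i t_i down to z_c; mantle fills any gap and the z_c terms cancel.
Column A: 1.32×0.9081 + 18.9×2.663 + x×2.905 + (z_c − 20.22 − x)×3.395
Column B: 2.6×0 + 6.36×2.678 + 20.7×2.86 + (z_c − 2.6 − 27.06)×3.395
The z_c×3.395 term appears on both sides and cancels. Collect the known terms of each column as K = Σ(ρt)_known − 3.395 × (depth of known layers): K_A = 51.529392 − 3.395×20.22 = −17.117508; K_B = 76.23408 − 3.395×(2.6 + 27.06) = −24.46162.
Balance: K_A − x×(3.395 − 2.905) = K_B, so x = (K_A − K_B)/(3.395 − 2.905) = 7.34411/0.49 = 15 km.

15 km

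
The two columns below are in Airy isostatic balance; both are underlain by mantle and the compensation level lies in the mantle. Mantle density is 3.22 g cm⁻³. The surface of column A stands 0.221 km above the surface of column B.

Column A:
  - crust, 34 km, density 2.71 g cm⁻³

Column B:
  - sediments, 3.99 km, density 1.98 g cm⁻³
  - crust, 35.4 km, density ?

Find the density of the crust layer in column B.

2.89 g cm⁻³

Take the compensation level at the base of the deeper column (depth z_c below the surface of column A) and equate Σ ρ_i t_i down to z_c; mantle fills any gap and the z_c terms cancel.
Column A: 34×2.71 + (z_c − 34)×3.22
Column B: 0.221×0 + 3.99×1.98 + 35.4×ρ + (z_c − 0.221 − 39.39)×3.22
The z_c×3.22 term appears on both sides and cancels. Collect the known terms of each column as K = Σ(ρt)_known − 3.22 × (depth of known layers): K_A = 92.14 − 3.22×34 = −17.34; K_B = 7.9002 − 3.22×(0.221 + 39.39) = −119.64722.
Balance: K_A = K_B + 35.4×ρ, so ρ = (K_A − K_B)/35.4 = 102.307/35.4 = 2.89 g cm⁻³.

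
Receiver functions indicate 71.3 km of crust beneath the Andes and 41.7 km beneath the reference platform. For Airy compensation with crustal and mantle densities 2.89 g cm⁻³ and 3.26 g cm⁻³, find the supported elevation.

Excess crust Δ = 71.3 km − 41.7 km = 29.6 km, split between elevation h and root r with h + r = Δ.
Airy balance ρ_c h = (ρ_m − ρ_c) r gives r = h ρ_c/(ρ_m − ρ_c), so h (1 + ρ_c/(ρ_m − ρ_c)) = Δ, i.e. h = Δ (ρ_m − ρ_c)/ρ_m.
h = 29.6 km × 0.37/3.26 = 3.36 km.

3.36 km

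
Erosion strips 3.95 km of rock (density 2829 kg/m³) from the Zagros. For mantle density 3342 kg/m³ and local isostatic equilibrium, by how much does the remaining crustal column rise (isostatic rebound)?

Unloading: uplift u = e ρ_c/ρ_m = 3.95 km × 2829/3342 = 3.34 km.

3.34 km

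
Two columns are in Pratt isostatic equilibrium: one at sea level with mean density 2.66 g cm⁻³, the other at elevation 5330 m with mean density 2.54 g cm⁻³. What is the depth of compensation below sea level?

ρ_ref D = ρ (D + h) → D (ρ_ref − ρ) = ρ h.
D = ρ h/(ρ_ref − ρ) = 2.54 × 5330 m/(2.66 − 2.54) = 113000 m.

113000 m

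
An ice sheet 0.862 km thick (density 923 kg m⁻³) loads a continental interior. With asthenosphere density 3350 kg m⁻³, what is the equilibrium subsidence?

For local isostatic compensation: the ice load ρ_ice t is balanced by mantle displaced below, ρ_m s.
s = t ρ_ice / ρ_m = 0.862 km × 923/3350 = 0.238 km.

0.238 km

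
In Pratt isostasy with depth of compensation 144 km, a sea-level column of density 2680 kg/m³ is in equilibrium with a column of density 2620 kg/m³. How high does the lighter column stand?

ρ_ref D = ρ (D + h) → h = D (ρ_ref − ρ)/ρ.
h = 144 km × (2680 − 2620)/2620 = 3.3 km.

3.3 km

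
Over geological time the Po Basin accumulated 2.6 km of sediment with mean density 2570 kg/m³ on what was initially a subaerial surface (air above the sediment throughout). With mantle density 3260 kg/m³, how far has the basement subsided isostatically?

2.05 km

Subaerial load: s = t ρ_sed / ρ_m = 2.6 km × 2570/3260 = 2.05 km.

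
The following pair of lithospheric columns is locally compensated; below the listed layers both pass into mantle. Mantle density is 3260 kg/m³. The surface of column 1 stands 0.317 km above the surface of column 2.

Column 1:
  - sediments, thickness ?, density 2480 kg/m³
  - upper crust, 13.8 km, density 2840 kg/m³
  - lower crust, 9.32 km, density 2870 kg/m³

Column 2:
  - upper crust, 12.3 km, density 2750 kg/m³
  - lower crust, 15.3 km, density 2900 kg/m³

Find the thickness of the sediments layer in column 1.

4.34 km

Take the compensation level at the base of the deeper column (depth z_c below the surface of column 1) and equate Σ ρ_i t_i down to z_c; mantle fills any gap and the z_c terms cancel.
Column 1: x×2480 + 13.8×2840 + 9.32×2870 + (z_c − 23.12 − x)×3260
Column 2: 0.317×0 + 12.3×2750 + 15.3×2900 + (z_c − 0.317 − 27.6)×3260
The z_c×3260 term appears on both sides and cancels. Collect the known terms of each column as K = Σ(ρt)_known − 3260 × (depth of known layers): K_1 = 65940.4 − 3260×23.12 = −9430.8; K_2 = 78195 − 3260×(0.317 + 27.6) = −12814.42.
Balance: K_1 − x×(3260 − 2480) = K_2, so x = (K_1 − K_2)/(3260 − 2480) = 3383.62/780 = 4.34 km.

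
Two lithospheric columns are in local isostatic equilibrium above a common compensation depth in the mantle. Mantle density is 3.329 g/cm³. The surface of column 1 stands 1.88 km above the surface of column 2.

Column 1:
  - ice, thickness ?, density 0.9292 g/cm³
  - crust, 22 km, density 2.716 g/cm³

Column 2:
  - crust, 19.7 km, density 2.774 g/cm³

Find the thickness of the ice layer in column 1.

1.54 km

Take the compensation level at the base of the deeper column (depth z_c below the surface of column 1) and equate Σ ρ_i t_i down to z_c; mantle fills any gap and the z_c terms cancel.
Column 1: x×0.9292 + 22×2.716 + (z_c − 22 − x)×3.329
Column 2: 1.88×0 + 19.7×2.774 + (z_c − 1.88 − 19.7)×3.329
The z_c×3.329 term appears on both sides and cancels. Collect the known terms of each column as K = Σ(ρt)_known − 3.329 × (depth of known layers): K_1 = 59.752 − 3.329×22 = −13.486; K_2 = 54.6478 − 3.329×(1.88 + 19.7) = −17.19202.
Balance: K_1 − x×(3.329 − 0.9292) = K_2, so x = (K_1 − K_2)/(3.329 − 0.9292) = 3.70602/2.3998 = 1.54 km.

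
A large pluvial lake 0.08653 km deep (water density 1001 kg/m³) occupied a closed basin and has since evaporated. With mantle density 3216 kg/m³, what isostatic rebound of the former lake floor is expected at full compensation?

0.0269 km

u = d ρ_w/ρ_m = 0.08653 km × 1001/3216 = 0.0269 km.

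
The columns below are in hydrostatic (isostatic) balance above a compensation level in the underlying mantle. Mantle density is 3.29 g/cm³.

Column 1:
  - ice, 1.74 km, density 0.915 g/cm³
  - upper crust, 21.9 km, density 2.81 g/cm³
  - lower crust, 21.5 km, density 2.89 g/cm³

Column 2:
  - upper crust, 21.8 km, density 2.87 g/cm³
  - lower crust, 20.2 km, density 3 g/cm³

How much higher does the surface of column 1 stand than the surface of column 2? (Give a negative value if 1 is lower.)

For any compensation level in the mantle, the mantle terms cancel and isostasy reduces to e = (Σt_1 − Σt_2) − (Σ(ρt)_1 − Σ(ρt)_2) / ρ_m.
Σt_1 = 45.14 km; Σt_2 = 42 km; Σ(ρt)_1 = 125.2661; Σ(ρt)_2 = 123.166 (in km·g/cm³).
e = (45.14 − 42) − (125.2661 − 123.166) / 3.29 = 2.5 km.

2.5 km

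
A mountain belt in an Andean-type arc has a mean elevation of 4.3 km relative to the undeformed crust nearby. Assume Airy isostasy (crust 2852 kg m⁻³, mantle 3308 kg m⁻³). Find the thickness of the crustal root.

26.9 km

Isostatic balance requires: the weight of the topography is balanced by the buoyancy of the root, ρ_c h = (ρ_m − ρ_c) r.
r = h · ρ_c / (ρ_m − ρ_c) = 4.3 km × 2852 / (3308 − 2852) = 26.9 km.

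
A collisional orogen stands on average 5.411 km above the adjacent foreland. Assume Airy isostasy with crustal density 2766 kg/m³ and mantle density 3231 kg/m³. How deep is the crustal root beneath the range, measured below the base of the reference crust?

32.2 km

Isostatic balance requires: the weight of the topography is balanced by the buoyancy of the root, ρ_c h = (ρ_m − ρ_c) r.
r = h · ρ_c / (ρ_m − ρ_c) = 5.411 km × 2766 / (3231 − 2766) = 32.2 km.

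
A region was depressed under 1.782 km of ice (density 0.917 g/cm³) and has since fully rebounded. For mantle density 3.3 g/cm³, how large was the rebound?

Removing the load lets mantle flow back in; uplift u satisfies ρ_ice t = ρ_m u.
u = t ρ_ice/ρ_m = 1.782 km × 0.917/3.3 = 0.495 km.

0.495 km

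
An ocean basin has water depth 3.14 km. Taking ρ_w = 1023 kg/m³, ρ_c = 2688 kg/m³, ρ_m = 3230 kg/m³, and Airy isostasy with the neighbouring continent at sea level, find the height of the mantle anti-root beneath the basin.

Equating mass per unit area of the two columns: replacing crust with seawater at the top is compensated by replacing crust with mantle at the base: d (ρ_c − ρ_w) = a (ρ_m − ρ_c).
a = d (ρ_c − ρ_w)/(ρ_m − ρ_c) = 3.14 km × 1665/542 = 9.65 km.

9.65 km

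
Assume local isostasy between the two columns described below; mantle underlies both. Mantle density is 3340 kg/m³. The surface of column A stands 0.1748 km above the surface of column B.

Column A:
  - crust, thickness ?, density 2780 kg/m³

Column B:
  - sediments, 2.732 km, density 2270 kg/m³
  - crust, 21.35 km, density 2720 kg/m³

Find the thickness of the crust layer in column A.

Take the compensation level at the base of the deeper column (depth z_c below the surface of column A) and equate Σ ρ_i t_i down to z_c; mantle fills any gap and the z_c terms cancel.
Column A: x×2780 + (z_c − 0 − x)×3340
Column B: 0.1748×0 + 2.732×2270 + 21.35×2720 + (z_c − 0.1748 − 24.082)×3340
The z_c×3340 term appears on both sides and cancels. Collect the known terms of each column as K = Σ(ρt)_known − 3340 × (depth of known layers): K_A = 0 − 3340×0 = 0; K_B = 64273.64 − 3340×(0.1748 + 24.082) = −16744.072.
Balance: K_A − x×(3340 − 2780) = K_B, so x = (K_A − K_B)/(3340 − 2780) = 16744.1/560 = 29.9 km.

29.9 km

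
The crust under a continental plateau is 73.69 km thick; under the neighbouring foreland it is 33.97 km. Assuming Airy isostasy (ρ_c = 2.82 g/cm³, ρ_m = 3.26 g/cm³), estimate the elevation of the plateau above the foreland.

5.36 km

Excess crust Δ = 73.69 km − 33.97 km = 39.72 km, split between elevation h and root r with h + r = Δ.
Airy balance ρ_c h = (ρ_m − ρ_c) r gives r = h ρ_c/(ρ_m − ρ_c), so h (1 + ρ_c/(ρ_m − ρ_c)) = Δ, i.e. h = Δ (ρ_m − ρ_c)/ρ_m.
h = 39.72 km × 0.44/3.26 = 5.36 km.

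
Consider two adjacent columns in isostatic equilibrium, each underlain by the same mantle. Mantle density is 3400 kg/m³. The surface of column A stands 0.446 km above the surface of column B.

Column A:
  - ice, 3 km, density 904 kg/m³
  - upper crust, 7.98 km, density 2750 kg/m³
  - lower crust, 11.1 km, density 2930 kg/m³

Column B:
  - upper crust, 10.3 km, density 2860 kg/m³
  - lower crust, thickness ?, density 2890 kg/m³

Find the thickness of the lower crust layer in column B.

Take the compensation level at the base of the deeper column (depth z_c below the surface of column A) and equate Σ ρ_i t_i down to z_c; mantle fills any gap and the z_c terms cancel.
Column A: 3×904 + 7.98×2750 + 11.1×2930 + (z_c − 22.08)×3400
Column B: 0.446×0 + 10.3×2860 + x×2890 + (z_c − 0.446 − 10.3 − x)×3400
The z_c×3400 term appears on both sides and cancels. Collect the known terms of each column as K = Σ(ρt)_known − 3400 × (depth of known layers): K_A = 57180 − 3400×22.08 = −17892; K_B = 29458 − 3400×(0.446 + 10.3) = −7078.4.
Balance: K_A = K_B − x×(3400 − 2890), so x = (K_B − K_A)/(3400 − 2890) = 10813.6/510 = 21.2 km.

21.2 km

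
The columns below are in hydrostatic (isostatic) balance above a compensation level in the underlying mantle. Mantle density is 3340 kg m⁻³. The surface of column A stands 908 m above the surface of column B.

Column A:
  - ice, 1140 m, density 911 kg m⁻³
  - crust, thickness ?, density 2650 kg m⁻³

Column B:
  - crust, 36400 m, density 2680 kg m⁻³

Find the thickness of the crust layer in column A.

Take the compensation level at the base of the deeper column (depth z_c below the surface of column A) and equate Σ ρ_i t_i down to z_c; mantle fills any gap and the z_c terms cancel.
Column A: 1140×911 + x×2650 + (z_c − 1140 − x)×3340
Column B: 908×0 + 36400×2680 + (z_c − 908 − 36400)×3340
The z_c×3340 term appears on both sides and cancels. Collect the known terms of each column as K = Σ(ρt)_known − 3340 × (depth of known layers): K_A = 1038540 − 3340×1140 = −2769060; K_B = 97552000 − 3340×(908 + 36400) = −27056720.
Balance: K_A − x×(3340 − 2650) = K_B, so x = (K_A − K_B)/(3340 − 2650) = 24287700/690 = 35200 m.

35200 m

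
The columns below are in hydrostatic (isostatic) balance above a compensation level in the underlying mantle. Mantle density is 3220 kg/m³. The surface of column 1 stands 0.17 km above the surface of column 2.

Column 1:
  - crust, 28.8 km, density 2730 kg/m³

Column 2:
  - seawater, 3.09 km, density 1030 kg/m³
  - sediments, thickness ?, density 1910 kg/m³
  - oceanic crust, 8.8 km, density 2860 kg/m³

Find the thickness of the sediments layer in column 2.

2.77 km

Take the compensation level at the base of the deeper column (depth z_c below the surface of column 1) and equate Σ ρ_i t_i down to z_c; mantle fills any gap and the z_c terms cancel.
Column 1: 28.8×2730 + (z_c − 28.8)×3220
Column 2: 0.17×0 + 3.09×1030 + x×1910 + 8.8×2860 + (z_c − 0.17 − 11.89 − x)×3220
The z_c×3220 term appears on both sides and cancels. Collect the known terms of each column as K = Σ(ρt)_known − 3220 × (depth of known layers): K_1 = 78624 − 3220×28.8 = −14112; K_2 = 28350.7 − 3220×(0.17 + 11.89) = −10482.5.
Balance: K_1 = K_2 − x×(3220 − 1910), so x = (K_2 − K_1)/(3220 − 1910) = 3629.5/1310 = 2.77 km.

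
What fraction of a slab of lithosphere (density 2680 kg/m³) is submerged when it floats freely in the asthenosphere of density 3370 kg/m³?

0.795

Submerged fraction = ρ_obj/ρ_fluid = 2680/3370 = 0.795.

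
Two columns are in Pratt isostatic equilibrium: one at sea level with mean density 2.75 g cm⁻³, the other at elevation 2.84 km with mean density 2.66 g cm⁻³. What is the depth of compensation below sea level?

ρ_ref D = ρ (D + h) → D (ρ_ref − ρ) = ρ h.
D = ρ h/(ρ_ref − ρ) = 2.66 × 2.84 km/(2.75 − 2.66) = 83.9 km.

83.9 km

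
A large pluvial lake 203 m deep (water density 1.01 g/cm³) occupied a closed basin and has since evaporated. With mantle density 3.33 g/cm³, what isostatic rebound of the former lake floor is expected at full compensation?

61.6 m

u = d ρ_w/ρ_m = 203 m × 1.01/3.33 = 61.6 m.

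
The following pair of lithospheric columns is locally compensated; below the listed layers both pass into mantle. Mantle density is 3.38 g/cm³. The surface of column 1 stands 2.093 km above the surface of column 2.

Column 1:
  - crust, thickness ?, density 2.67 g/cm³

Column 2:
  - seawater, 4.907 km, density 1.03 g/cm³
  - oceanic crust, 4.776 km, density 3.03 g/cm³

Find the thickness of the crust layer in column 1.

Take the compensation level at the base of the deeper column (depth z_c below the surface of column 1) and equate Σ ρ_i t_i down to z_c; mantle fills any gap and the z_c terms cancel.
Column 1: x×2.67 + (z_c − 0 − x)×3.38
Column 2: 2.093×0 + 4.907×1.03 + 4.776×3.03 + (z_c − 2.093 − 9.683)×3.38
The z_c×3.38 term appears on both sides and cancels. Collect the known terms of each column as K = Σ(ρt)_known − 3.38 × (depth of known layers): K_1 = 0 − 3.38×0 = 0; K_2 = 19.52549 − 3.38×(2.093 + 9.683) = −20.27739.
Balance: K_1 − x×(3.38 − 2.67) = K_2, so x = (K_1 − K_2)/(3.38 − 2.67) = 20.2774/0.71 = 28.6 km.

28.6 km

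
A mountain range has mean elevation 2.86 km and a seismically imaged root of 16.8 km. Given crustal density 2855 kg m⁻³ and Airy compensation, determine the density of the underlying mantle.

3340 kg m⁻³

Airy balance: ρ_c h = (ρ_m − ρ_c) r → ρ_m = ρ_c (1 + h/r).
ρ_m = 2855 × (1 + 2.86 km/16.8 km) = 3340 kg m⁻³.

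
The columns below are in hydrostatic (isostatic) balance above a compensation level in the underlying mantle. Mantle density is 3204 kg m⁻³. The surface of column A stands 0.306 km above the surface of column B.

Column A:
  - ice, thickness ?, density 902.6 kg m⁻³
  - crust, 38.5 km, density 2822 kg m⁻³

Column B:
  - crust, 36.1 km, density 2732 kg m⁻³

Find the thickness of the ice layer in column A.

Take the compensation level at the base of the deeper column (depth z_c below the surface of column A) and equate Σ ρ_i t_i down to z_c; mantle fills any gap and the z_c terms cancel.
Column A: x×902.6 + 38.5×2822 + (z_c − 38.5 − x)×3204
Column B: 0.306×0 + 36.1×2732 + (z_c − 0.306 − 36.1)×3204
The z_c×3204 term appears on both sides and cancels. Collect the known terms of each column as K = Σ(ρt)_known − 3204 × (depth of known layers): K_A = 108647 − 3204×38.5 = −14707; K_B = 98625.2 − 3204×(0.306 + 36.1) = −18019.624.
Balance: K_A − x×(3204 − 902.6) = K_B, so x = (K_A − K_B)/(3204 − 902.6) = 3312.62/2301.4 = 1.44 km.

1.44 km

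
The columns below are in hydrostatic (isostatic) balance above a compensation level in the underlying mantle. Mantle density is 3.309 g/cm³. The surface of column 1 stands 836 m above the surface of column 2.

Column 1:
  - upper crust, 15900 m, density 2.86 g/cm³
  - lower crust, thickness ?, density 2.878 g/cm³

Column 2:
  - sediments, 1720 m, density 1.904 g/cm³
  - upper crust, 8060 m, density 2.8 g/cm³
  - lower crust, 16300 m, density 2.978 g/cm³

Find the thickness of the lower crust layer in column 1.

17500 m

Take the compensation level at the base of the deeper column (depth z_c below the surface of column 1) and equate Σ ρ_i t_i down to z_c; mantle fills any gap and the z_c terms cancel.
Column 1: 15900×2.86 + x×2.878 + (z_c − 15900 − x)×3.309
Column 2: 836×0 + 1720×1.904 + 8060×2.8 + 16300×2.978 + (z_c − 836 − 26080)×3.309
The z_c×3.309 term appears on both sides and cancels. Collect the known terms of each column as K = Σ(ρt)_known − 3.309 × (depth of known layers): K_1 = 45474 − 3.309×15900 = −7139.1; K_2 = 74384.28 − 3.309×(836 + 26080) = −14680.764.
Balance: K_1 − x×(3.309 − 2.878) = K_2, so x = (K_1 − K_2)/(3.309 − 2.878) = 7541.66/0.431 = 17500 m.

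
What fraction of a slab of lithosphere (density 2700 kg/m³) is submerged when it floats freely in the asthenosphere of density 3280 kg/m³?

0.823

Submerged fraction = ρ_obj/ρ_fluid = 2700/3280 = 0.823.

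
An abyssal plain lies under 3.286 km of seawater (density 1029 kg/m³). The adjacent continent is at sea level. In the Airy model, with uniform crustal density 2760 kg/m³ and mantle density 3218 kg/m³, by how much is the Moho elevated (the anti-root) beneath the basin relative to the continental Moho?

12.4 km

By Archimedes' principle applied to the lithosphere: replacing crust with seawater at the top is compensated by replacing crust with mantle at the base: d (ρ_c − ρ_w) = a (ρ_m − ρ_c).
a = d (ρ_c − ρ_w)/(ρ_m − ρ_c) = 3.286 km × 1731/458 = 12.4 km.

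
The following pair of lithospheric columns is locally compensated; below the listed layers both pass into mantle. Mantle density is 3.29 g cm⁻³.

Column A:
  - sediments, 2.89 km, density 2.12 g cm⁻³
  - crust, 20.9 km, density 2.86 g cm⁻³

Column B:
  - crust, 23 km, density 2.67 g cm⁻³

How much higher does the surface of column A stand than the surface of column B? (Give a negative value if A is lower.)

−0.575 km

For any compensation level in the mantle, the mantle terms cancel and isostasy reduces to e = (Σt_A − Σt_B) − (Σ(ρt)_A − Σ(ρt)_B) / ρ_m.
Σt_A = 23.79 km; Σt_B = 23 km; Σ(ρt)_A = 65.9008; Σ(ρt)_B = 61.41 (in km·g cm⁻³).
e = (23.79 − 23) − (65.9008 − 61.41) / 3.29 = −0.575 km.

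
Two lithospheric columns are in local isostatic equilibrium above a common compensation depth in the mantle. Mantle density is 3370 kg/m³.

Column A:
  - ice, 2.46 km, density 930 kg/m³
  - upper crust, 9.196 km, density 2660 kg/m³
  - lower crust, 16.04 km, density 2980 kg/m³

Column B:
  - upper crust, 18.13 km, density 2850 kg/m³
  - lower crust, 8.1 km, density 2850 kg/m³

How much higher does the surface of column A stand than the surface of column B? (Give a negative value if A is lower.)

1.53 km

For any compensation level in the mantle, the mantle terms cancel and isostasy reduces to e = (Σt_A − Σt_B) − (Σ(ρt)_A − Σ(ρt)_B) / ρ_m.
Σt_A = 27.696 km; Σt_B = 26.23 km; Σ(ρt)_A = 74548.36; Σ(ρt)_B = 74755.5 (in km·kg/m³).
e = (27.696 − 26.23) − (74548.36 − 74755.5) / 3370 = 1.53 km.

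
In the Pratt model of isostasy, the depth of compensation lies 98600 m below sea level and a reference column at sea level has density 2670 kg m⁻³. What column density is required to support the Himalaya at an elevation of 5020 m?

Pratt balance: ρ_ref D = ρ (D + h).
ρ = ρ_ref D/(D + h) = 2670 × 98600 m/(98600 m + 5020 m) = 2540 kg m⁻³.

2540 kg m⁻³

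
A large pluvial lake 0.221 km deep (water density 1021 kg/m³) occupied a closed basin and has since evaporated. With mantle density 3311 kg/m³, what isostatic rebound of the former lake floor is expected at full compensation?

u = d ρ_w/ρ_m = 0.221 km × 1021/3311 = 0.0681 km.

0.0681 km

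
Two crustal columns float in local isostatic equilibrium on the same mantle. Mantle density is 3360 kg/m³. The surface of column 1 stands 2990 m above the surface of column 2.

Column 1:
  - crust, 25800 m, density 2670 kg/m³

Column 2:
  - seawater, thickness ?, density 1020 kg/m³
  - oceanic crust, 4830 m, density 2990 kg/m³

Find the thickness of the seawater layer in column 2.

Take the compensation level at the base of the deeper column (depth z_c below the surface of column 1) and equate Σ ρ_i t_i down to z_c; mantle fills any gap and the z_c terms cancel.
Column 1: 25800×2670 + (z_c − 25800)×3360
Column 2: 2990×0 + x×1020 + 4830×2990 + (z_c − 2990 − 4830 − x)×3360
The z_c×3360 term appears on both sides and cancels. Collect the known terms of each column as K = Σ(ρt)_known − 3360 × (depth of known layers): K_1 = 68886000 − 3360×25800 = −17802000; K_2 = 14441700 − 3360×(2990 + 4830) = −11833500.
Balance: K_1 = K_2 − x×(3360 − 1020), so x = (K_2 − K_1)/(3360 − 1020) = 5968500/2340 = 2550 m.

2550 m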